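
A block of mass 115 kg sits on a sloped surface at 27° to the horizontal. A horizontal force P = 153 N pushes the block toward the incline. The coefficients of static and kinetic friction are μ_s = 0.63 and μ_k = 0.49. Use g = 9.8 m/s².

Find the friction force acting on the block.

The horizontal push has a component P sin θ into the surface, so N = m g cos θ + P sin θ = 1004 + 69.46 = 1074 N.
Parallel to the incline: P cos θ − m g sin θ = 136.3 − 511.6 = -375.3 N; the friction needed to balance this is 375.3 N acting up the slope.
The limit of static friction is μ_s N = 676.4 N.
|f_req| = 375.3 ≤ 676.4 N → the block is in equilibrium; friction equals the required value.

f ≈ 375 N (up the incline)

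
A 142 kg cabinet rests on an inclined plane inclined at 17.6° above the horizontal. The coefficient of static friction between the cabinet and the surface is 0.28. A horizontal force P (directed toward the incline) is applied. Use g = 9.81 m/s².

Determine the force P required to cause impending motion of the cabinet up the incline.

P ≈ 913 N

At impending motion up the slope, friction acts down-slope at its limit: f = μ_s N.
Perpendicular to the incline: N = m g cos θ + P sin θ.
Along the incline: P cos θ = m g sin θ + μ_s N = m g sin θ + μ_s (m g cos θ + P sin θ).
Solving, P (cos θ − μ_s sin θ) = m g (sin θ + μ_s cos θ), so P = 142×9.81×(sin 17.6° + 0.28 cos 17.6°)/(cos 17.6° − 0.28 sin 17.6°) = 1390×0.5693/0.8685 = 913 N.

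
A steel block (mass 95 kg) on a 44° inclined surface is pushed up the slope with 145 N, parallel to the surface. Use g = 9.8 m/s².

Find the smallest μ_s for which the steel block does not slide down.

μ_s,min ≈ 0.749

N = m g cos θ = 669.7 N.
Friction must make up the shortfall along the incline: f = m g sin θ − P = 646.7 − 145 = 501.7 N.
At the threshold f = μ_s N, so μ_s,min = 501.7/669.7 = 0.749.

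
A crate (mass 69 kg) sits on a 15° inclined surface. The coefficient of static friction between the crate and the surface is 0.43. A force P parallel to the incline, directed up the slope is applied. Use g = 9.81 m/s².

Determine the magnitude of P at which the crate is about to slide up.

P ≈ 456 N

At impending motion up the slope, friction acts down-slope at its limit: f = μ_s N.
P is parallel to the surface, so N = m g cos θ = 654 N.
Along the incline: P = m g sin θ + μ_s N = 175 + 0.43×654 = 456 N.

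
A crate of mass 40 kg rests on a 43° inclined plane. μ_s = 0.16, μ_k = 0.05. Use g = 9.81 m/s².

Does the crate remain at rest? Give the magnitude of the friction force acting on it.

f ≈ 14.3 N

N = m g cos θ = 287 N.
Down-slope weight component: m g sin θ = 268 N.
μ_s N = 45.9 N.
268 > 45.9 N, so it slides; kinetic friction f = μ_k N = 0.05×287 = 14.3 N.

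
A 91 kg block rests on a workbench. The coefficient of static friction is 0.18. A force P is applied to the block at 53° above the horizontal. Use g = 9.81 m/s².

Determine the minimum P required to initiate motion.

P ≈ 216 N

N = m g − P sin α (the pull lifts the block).
At impending slip, P cos α = μ_s N = μ_s (m g − P sin α).
Solving: P (cos α + μ_s sin α) = μ_s m g → P = 0.18×893/(cos 53° + 0.18 sin 53°) = 161/0.7456 = 216 N.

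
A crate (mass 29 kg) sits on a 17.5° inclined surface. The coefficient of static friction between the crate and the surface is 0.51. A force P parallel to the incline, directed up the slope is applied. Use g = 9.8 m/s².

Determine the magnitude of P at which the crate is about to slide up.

At impending motion up the slope, friction acts down-slope at its limit: f = μ_s N.
P is parallel to the surface, so N = m g cos θ = 271 N.
Along the incline: P = m g sin θ + μ_s N = 85.5 + 0.51×271 = 224 N.

P ≈ 224 N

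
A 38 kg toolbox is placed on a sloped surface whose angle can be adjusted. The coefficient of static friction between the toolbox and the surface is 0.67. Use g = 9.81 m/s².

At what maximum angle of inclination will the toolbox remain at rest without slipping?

At the slip threshold, m g sin θ = μ_s · m g cos θ, so tan θ = μ_s.
θ_max = arctan(0.67) = 33.8°.

θ_max ≈ 33.8°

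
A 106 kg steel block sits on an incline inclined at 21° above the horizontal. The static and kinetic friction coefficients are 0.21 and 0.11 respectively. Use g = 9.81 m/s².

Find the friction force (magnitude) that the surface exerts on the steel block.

f ≈ 107 N (up the incline)

Normal force: N = m g cos θ = 106 × 9.81 × cos 21° = 970.8 N.
Along the slope the weight component is m g sin θ = 372.7 N; friction must supply exactly this, acting up-slope.
The static-friction ceiling is μ_s N = 0.21 × 970.8 = 203.9 N.
Since |372.7| > 203.9 N, static friction cannot hold it; the steel block slides down the incline and kinetic friction applies: f = μ_k N = 0.11 × 970.8 = 107 N.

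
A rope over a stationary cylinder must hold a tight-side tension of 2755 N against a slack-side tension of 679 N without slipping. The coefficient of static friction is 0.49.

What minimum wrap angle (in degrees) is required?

T₂/T₁ = e^{μβ} → β = ln(T₂/T₁)/μ.
β = ln(2755/679)/0.49 = 1.401/0.49 = 2.858 rad.
In degrees: β = 2.858 × 180/π = 164°.

β_min ≈ 164°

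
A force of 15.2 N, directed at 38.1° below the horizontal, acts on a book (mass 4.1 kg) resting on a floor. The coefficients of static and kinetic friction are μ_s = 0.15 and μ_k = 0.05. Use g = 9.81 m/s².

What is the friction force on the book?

N = m g + P sin α = 40.22 + 15.2×sin 38.1° = 49.6 N.
For equilibrium, f = P cos α = 15.2×cos 38.1° = 11.96 N.
μ_s N = 0.15 × 49.6 = 7.44 N.
11.96 > 7.44 N → the book slides; f = μ_k N = 0.05×49.6 = 2.48 N.

f ≈ 2.48 N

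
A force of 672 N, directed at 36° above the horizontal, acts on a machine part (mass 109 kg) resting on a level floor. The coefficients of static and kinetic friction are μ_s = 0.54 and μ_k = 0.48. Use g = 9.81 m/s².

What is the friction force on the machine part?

The vertical component of P reduces the normal force: N = m g − P sin α = 1069 − 395 = 674.3 N.
Horizontally, friction must balance P cos α = 543.7 N.
μ_s N = 0.54 × 674.3 = 364.1 N.
The required friction exceeds μ_s N, so the machine part moves and f = μ_k N = 324 N.

f ≈ 324 N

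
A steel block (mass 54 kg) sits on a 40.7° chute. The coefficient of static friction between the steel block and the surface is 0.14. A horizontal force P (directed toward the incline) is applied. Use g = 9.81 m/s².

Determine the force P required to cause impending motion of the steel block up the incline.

At impending motion up the slope, friction acts down-slope at its limit: f = μ_s N.
Perpendicular to the incline: N = m g cos θ + P sin θ.
Along the incline: P cos θ = m g sin θ + μ_s N = m g sin θ + μ_s (m g cos θ + P sin θ).
Solving, P (cos θ − μ_s sin θ) = m g (sin θ + μ_s cos θ), so P = 54×9.81×(sin 40.7° + 0.14 cos 40.7°)/(cos 40.7° − 0.14 sin 40.7°) = 530×0.7582/0.6668 = 602 N.

P ≈ 602 N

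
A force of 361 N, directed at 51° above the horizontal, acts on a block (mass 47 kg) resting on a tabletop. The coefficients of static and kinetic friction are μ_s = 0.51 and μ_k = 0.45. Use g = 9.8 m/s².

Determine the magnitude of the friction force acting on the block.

N = m g − P sin α = 460.6 − 361×sin 51° = 180.1 N.
The horizontal driving force is P cos α = 227.2 N, so equilibrium needs friction f = 227.2 N.
The static-friction limit is μ_s N = 91.83 N.
The required friction exceeds μ_s N, so the block moves and f = μ_k N = 81 N.

f ≈ 81 N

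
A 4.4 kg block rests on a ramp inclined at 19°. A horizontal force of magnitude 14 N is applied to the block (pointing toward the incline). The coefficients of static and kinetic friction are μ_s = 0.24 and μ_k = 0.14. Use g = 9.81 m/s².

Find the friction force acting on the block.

f ≈ 0.816 N (up the incline)

Resolve perpendicular to the incline: N = m g cos θ + P sin θ = 4.4×9.81×cos 19° + 14×sin 19° = 45.37 N.
Parallel to the incline: P cos θ − m g sin θ = 13.24 − 14.05 = -0.8156 N; the friction needed to balance this is 0.8156 N acting up the slope.
The limit of static friction is μ_s N = 10.89 N.
|f_req| = 0.8156 ≤ 10.89 N → the block is in equilibrium; friction equals the required value.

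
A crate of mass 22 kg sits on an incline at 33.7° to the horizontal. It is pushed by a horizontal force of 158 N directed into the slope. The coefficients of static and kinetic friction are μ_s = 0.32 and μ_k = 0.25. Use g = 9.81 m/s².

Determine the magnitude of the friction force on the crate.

Resolve perpendicular to the incline: N = m g cos θ + P sin θ = 22×9.81×cos 33.7° + 158×sin 33.7° = 267.2 N.
Parallel to the incline: P cos θ − m g sin θ = 131.4 − 119.7 = 11.7 N; the friction needed to balance this is 11.7 N acting down the slope.
Maximum static friction: μ_s N = 0.32 × 267.2 = 85.51 N.
|f_req| = 11.7 ≤ 85.51 N → the crate is in equilibrium; friction equals the required value.

f ≈ 11.7 N (down the incline)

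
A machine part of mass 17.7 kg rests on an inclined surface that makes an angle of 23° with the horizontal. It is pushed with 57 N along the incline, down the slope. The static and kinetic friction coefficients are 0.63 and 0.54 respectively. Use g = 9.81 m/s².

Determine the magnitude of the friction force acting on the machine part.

f ≈ 86.3 N (up the incline)

The normal reaction is N = m g cos θ = 159.8 N.
For equilibrium along the incline the friction force must supply f = m g sin θ + P = 67.85 + 57 = 124.8 N (positive meaning up-slope).
Static friction can supply at most μ_s N = 100.7 N.
|124.8| exceeds 100.7 N, so the machine part slips down-slope; friction is kinetic, f = μ_k N = 0.54×159.8 = 86.3 N.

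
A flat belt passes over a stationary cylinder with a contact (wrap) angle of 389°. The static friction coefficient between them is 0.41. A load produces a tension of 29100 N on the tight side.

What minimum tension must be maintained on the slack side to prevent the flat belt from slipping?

Capstan equation at impending slip: T_tight/T_slack = e^{μβ}.
β = 389° = 6.789 rad; e^{μβ} = e^{0.41×6.789} = 16.18.
T_slack = T_tight / e^{μβ} = 29100 / 16.18 = 1800 N.

T_min ≈ 1800 N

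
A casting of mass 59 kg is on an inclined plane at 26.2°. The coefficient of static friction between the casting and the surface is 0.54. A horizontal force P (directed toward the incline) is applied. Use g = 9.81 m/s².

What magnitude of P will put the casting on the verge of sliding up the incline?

At impending motion up the slope, friction acts down-slope at its limit: f = μ_s N.
Perpendicular to the incline: N = m g cos θ + P sin θ.
Along the incline: P cos θ = m g sin θ + μ_s N = m g sin θ + μ_s (m g cos θ + P sin θ).
Solving, P (cos θ − μ_s sin θ) = m g (sin θ + μ_s cos θ), so P = 59×9.81×(sin 26.2° + 0.54 cos 26.2°)/(cos 26.2° − 0.54 sin 26.2°) = 579×0.926/0.6588 = 814 N.

P ≈ 814 N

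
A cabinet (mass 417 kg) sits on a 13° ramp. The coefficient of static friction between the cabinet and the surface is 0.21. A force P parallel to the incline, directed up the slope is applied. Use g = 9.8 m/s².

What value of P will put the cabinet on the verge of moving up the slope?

P ≈ 1760 N

At impending motion up the slope, friction acts down-slope at its limit: f = μ_s N.
P is parallel to the surface, so N = m g cos θ = 3980 N.
Along the incline: P = m g sin θ + μ_s N = 919 + 0.21×3980 = 1760 N.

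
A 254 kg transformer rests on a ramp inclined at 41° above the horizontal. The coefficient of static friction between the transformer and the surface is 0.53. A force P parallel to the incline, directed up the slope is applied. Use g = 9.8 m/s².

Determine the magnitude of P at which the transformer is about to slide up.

P ≈ 2630 N

At impending motion up the slope, friction acts down-slope at its limit: f = μ_s N.
P is parallel to the surface, so N = m g cos θ = 1880 N.
Along the incline: P = m g sin θ + μ_s N = 1630 + 0.53×1880 = 2630 N.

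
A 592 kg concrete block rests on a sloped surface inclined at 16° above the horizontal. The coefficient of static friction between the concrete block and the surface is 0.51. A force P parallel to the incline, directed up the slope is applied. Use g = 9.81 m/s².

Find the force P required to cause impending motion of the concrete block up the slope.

At impending motion up the slope, friction acts down-slope at its limit: f = μ_s N.
P is parallel to the surface, so N = m g cos θ = 5580 N.
Along the incline: P = m g sin θ + μ_s N = 1600 + 0.51×5580 = 4450 N.

P ≈ 4450 N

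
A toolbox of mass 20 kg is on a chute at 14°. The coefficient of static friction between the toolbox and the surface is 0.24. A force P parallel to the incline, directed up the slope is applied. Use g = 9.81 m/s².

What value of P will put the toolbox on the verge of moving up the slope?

P ≈ 93.2 N

At impending motion up the slope, friction acts down-slope at its limit: f = μ_s N.
P is parallel to the surface, so N = m g cos θ = 190 N.
Along the incline: P = m g sin θ + μ_s N = 47.5 + 0.24×190 = 93.2 N.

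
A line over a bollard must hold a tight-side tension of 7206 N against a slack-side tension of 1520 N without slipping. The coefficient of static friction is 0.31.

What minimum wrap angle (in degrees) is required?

T₂/T₁ = e^{μβ} → β = ln(T₂/T₁)/μ.
β = ln(7206/1520)/0.31 = 1.556/0.31 = 5.02 rad.
In degrees: β = 5.02 × 180/π = 288°.

β_min ≈ 288°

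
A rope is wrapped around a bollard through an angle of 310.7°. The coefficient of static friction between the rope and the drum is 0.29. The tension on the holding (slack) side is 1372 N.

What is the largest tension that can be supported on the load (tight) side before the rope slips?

At impending slip the capstan equation gives T₂/T₁ = e^{μβ} with β in radians.
β = 310.7° × π/180 = 5.423 rad.
e^{μβ} = e^{0.29×5.423} = 4.819.
T₂ = T₁ · e^{μβ} = 1372 × 4.819 = 6610 N.

T_max ≈ 6610 N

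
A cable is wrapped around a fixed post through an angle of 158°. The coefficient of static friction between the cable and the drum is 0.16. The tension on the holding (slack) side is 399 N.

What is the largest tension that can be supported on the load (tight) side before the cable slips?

T_max ≈ 620 N

At impending slip the capstan equation gives T₂/T₁ = e^{μβ} with β in radians.
β = 158° × π/180 = 2.758 rad.
e^{μβ} = e^{0.16×2.758} = 1.555.
T₂ = T₁ · e^{μβ} = 399 × 1.555 = 620 N.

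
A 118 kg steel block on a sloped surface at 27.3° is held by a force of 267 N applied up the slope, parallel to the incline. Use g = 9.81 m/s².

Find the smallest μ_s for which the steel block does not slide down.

N = m g cos θ = 1029 N.
Friction must make up the shortfall along the incline: f = m g sin θ − P = 530.9 − 267 = 263.9 N.
At the threshold f = μ_s N, so μ_s,min = 263.9/1029 = 0.257.

μ_s,min ≈ 0.257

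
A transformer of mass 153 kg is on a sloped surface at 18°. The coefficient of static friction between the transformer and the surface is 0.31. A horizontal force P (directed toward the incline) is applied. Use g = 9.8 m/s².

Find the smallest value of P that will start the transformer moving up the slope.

At impending motion up the slope, friction acts down-slope at its limit: f = μ_s N.
Perpendicular to the incline: N = m g cos θ + P sin θ.
Along the incline: P cos θ = m g sin θ + μ_s N = m g sin θ + μ_s (m g cos θ + P sin θ).
Solving, P (cos θ − μ_s sin θ) = m g (sin θ + μ_s cos θ), so P = 153×9.8×(sin 18° + 0.31 cos 18°)/(cos 18° − 0.31 sin 18°) = 1500×0.6038/0.8553 = 1060 N.

P ≈ 1060 N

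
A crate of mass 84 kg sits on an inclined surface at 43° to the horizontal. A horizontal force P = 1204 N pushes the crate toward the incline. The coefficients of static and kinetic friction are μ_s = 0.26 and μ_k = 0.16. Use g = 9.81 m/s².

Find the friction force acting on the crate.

Resolve perpendicular to the incline: N = m g cos θ + P sin θ = 84×9.81×cos 43° + 1204×sin 43° = 1424 N.
Parallel to the incline: P cos θ − m g sin θ = 880.5 − 562 = 318.6 N; the friction needed to balance this is 318.6 N acting down the slope.
The limit of static friction is μ_s N = 370.2 N.
|f_req| = 318.6 ≤ 370.2 N → the crate is in equilibrium; friction equals the required value.

f ≈ 319 N (down the incline)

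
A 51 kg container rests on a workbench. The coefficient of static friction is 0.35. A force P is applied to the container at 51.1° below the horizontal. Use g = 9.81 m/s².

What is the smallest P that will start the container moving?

N = m g + P sin α (the push presses the container into the workbench).
At impending slip, P cos α = μ_s N = μ_s (m g + P sin α).
Solving: P (cos α − μ_s sin α) = μ_s m g → P = 0.35×500/(cos 51.1° − 0.35 sin 51.1°) = 175/0.3556 = 492 N.

P ≈ 492 N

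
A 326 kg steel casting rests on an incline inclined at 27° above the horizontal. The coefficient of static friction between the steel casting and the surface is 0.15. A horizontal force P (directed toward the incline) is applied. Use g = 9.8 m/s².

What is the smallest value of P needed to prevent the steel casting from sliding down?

P_min ≈ 1070 N

The steel casting tends to slide down (tan θ > μ_s), so at the point of impending slip friction acts up-slope at its limit: f = μ_s N.
Perpendicular to the incline: N = m g cos θ + P sin θ.
Along the incline: P cos θ + μ_s N = m g sin θ, i.e. P cos θ + μ_s (m g cos θ + P sin θ) = m g sin θ.
Solving, P (cos θ + μ_s sin θ) = m g (sin θ − μ_s cos θ), so P = 3190×0.3203/0.9591 = 1070 N.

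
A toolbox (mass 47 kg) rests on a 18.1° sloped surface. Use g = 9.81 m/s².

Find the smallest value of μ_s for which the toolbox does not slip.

μ_s,min ≈ 0.327

At the slip threshold m g sin θ = μ_s m g cos θ, so μ_s,min = tan θ.
μ_s,min = tan 18.1° = 0.327.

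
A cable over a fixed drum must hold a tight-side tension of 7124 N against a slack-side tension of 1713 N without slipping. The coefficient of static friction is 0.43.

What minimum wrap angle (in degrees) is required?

β_min ≈ 190°

T₂/T₁ = e^{μβ} → β = ln(T₂/T₁)/μ.
β = ln(7124/1713)/0.43 = 1.425/0.43 = 3.314 rad.
In degrees: β = 3.314 × 180/π = 190°.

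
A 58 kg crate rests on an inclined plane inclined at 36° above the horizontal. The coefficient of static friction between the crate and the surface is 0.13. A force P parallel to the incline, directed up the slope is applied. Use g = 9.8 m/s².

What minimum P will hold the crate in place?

P_min ≈ 274 N

The crate tends to slide down (tan θ > μ_s), so at the point of impending slip friction acts up-slope at its limit: f = μ_s N.
P is parallel to the surface, so N = m g cos θ = 460 N.
Along the incline: P + μ_s N = m g sin θ, so P = 334 − 0.13×460 = 274 N.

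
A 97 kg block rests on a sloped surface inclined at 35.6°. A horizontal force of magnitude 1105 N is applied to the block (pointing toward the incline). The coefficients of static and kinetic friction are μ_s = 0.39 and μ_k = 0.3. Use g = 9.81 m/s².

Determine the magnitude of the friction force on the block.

Resolve perpendicular to the incline: N = m g cos θ + P sin θ = 97×9.81×cos 35.6° + 1105×sin 35.6° = 1417 N.
Along the incline, the net driving force (taking up-slope positive) is P cos θ − m g sin θ = 898.5 − 553.9 = 344.5 N, so equilibrium requires friction f = -344.5 N (down-slope).
The limit of static friction is μ_s N = 552.6 N.
Since 344.5 N is within the 552.6 N limit, the block stays put and friction is exactly 345 N.

f ≈ 345 N (down the incline)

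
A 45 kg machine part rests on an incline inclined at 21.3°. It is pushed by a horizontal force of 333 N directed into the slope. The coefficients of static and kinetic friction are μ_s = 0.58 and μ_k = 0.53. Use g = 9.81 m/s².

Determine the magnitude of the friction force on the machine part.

f ≈ 150 N (down the incline)

Resolve perpendicular to the incline: N = m g cos θ + P sin θ = 45×9.81×cos 21.3° + 333×sin 21.3° = 532.3 N.
Along the incline, the net driving force (taking up-slope positive) is P cos θ − m g sin θ = 310.3 − 160.4 = 149.9 N, so equilibrium requires friction f = -149.9 N (down-slope).
The limit of static friction is μ_s N = 308.7 N.
Since 149.9 N is within the 308.7 N limit, the machine part stays put and friction is exactly 150 N.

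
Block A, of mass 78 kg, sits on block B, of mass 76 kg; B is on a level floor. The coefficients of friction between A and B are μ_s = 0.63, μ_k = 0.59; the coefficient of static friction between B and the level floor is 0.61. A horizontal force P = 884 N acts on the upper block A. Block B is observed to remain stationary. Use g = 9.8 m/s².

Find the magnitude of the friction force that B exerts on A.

f ≈ 451 N

The normal force B exerts on A is simply A's weight, N₁ = 764.4 N.
So the A–B interface can sustain at most μ_s N₁ = 481.6 N of static friction.
P = 884 N exceeds that limit, so A slips over B and the interface friction becomes kinetic: f₁ = μ_k N₁ = 0.59×764.4 = 451 N.
B experiences an equal 451 N forward from A (third law). B is in equilibrium, so the floor supplies f₂ = 451 N of static friction (limit μ_s(m_A+m_B)g = 920.6 N, not exceeded).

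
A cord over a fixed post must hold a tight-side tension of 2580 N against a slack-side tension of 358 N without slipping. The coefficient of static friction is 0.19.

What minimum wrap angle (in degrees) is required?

β_min ≈ 596°

T₂/T₁ = e^{μβ} → β = ln(T₂/T₁)/μ.
β = ln(2580/358)/0.19 = 1.975/0.19 = 10.39 rad.
In degrees: β = 10.39 × 180/π = 596°.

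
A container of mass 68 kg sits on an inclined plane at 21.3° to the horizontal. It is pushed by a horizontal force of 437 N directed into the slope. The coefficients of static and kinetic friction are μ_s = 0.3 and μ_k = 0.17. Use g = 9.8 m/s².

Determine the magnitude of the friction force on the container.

f ≈ 165 N (down the incline)

The horizontal push has a component P sin θ into the surface, so N = m g cos θ + P sin θ = 620.9 + 158.7 = 779.6 N.
Along the incline, the net driving force (taking up-slope positive) is P cos θ − m g sin θ = 407.1 − 242.1 = 165.1 N, so equilibrium requires friction f = -165.1 N (down-slope).
The limit of static friction is μ_s N = 233.9 N.
|f_req| = 165.1 ≤ 233.9 N → the container is in equilibrium; friction equals the required value.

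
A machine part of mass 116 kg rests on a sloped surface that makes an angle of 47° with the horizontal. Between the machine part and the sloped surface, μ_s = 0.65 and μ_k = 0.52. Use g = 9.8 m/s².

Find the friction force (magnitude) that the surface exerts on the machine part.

The normal reaction is N = m g cos θ = 775.3 N.
For equilibrium along the incline, friction must balance the weight component: f = m g sin θ = 831.4 N up the slope.
Maximum static friction available: μ_s N = 0.65 × 775.3 = 503.9 N.
|831.4| exceeds 503.9 N, so the machine part slips down-slope; friction is kinetic, f = μ_k N = 0.52×775.3 = 403 N.

f ≈ 403 N (up the incline)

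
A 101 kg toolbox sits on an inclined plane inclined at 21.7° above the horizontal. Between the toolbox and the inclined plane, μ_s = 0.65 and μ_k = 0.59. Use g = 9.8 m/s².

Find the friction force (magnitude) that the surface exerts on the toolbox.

f ≈ 366 N (up the incline)

Normal force: N = m g cos θ = 101 × 9.8 × cos 21.7° = 919.7 N.
Along the slope the weight component is m g sin θ = 366 N; friction must supply exactly this, acting up-slope.
The static-friction ceiling is μ_s N = 0.65 × 919.7 = 597.8 N.
Since |366| ≤ 597.8 N, the toolbox remains in static equilibrium and friction takes exactly the required value.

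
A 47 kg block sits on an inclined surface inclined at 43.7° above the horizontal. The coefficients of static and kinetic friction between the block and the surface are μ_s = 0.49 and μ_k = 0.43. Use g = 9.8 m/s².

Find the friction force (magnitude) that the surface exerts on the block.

Normal force: N = m g cos θ = 47 × 9.8 × cos 43.7° = 333 N.
For equilibrium along the incline, friction must balance the weight component: f = m g sin θ = 318.2 N up the slope.
The static-friction ceiling is μ_s N = 0.49 × 333 = 163.2 N.
Since |318.2| > 163.2 N, static friction cannot hold it; the block slides down the incline and kinetic friction applies: f = μ_k N = 0.43 × 333 = 143 N.

f ≈ 143 N (up the incline)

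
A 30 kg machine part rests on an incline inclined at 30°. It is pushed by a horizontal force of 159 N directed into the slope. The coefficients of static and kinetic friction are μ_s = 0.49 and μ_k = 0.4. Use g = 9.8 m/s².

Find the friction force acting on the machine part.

The horizontal push has a component P sin θ into the surface, so N = m g cos θ + P sin θ = 254.6 + 79.5 = 334.1 N.
Parallel to the incline: P cos θ − m g sin θ = 137.7 − 147 = -9.302 N; the friction needed to balance this is 9.302 N acting up the slope.
Maximum static friction: μ_s N = 0.49 × 334.1 = 163.7 N.
|f_req| = 9.302 ≤ 163.7 N → the machine part is in equilibrium; friction equals the required value.

f ≈ 9.3 N (up the incline)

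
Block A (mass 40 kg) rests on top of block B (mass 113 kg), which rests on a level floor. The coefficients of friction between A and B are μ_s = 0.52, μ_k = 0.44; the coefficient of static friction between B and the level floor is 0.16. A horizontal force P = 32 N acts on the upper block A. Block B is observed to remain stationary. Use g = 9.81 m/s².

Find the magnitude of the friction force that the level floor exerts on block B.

f ≈ 32 N

Normal force at the A–B interface: N₁ = m_A g = 392.4 N.
Maximum static friction on A from B: μ_s N₁ = 0.52×392.4 = 204 N.
Since P = 32 N ≤ 204 N, A does not slip on B; friction on A equals P = 32 N.
B experiences an equal 32 N forward from A (third law). B is in equilibrium, so the floor supplies f₂ = 32 N of static friction (limit μ_s(m_A+m_B)g = 240.1 N, not exceeded).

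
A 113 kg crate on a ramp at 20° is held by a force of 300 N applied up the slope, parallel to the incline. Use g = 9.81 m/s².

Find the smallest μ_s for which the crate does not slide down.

N = m g cos θ = 1042 N.
Friction must make up the shortfall along the incline: f = m g sin θ − P = 379.1 − 300 = 79.14 N.
At the threshold f = μ_s N, so μ_s,min = 79.14/1042 = 0.076.

μ_s,min ≈ 0.076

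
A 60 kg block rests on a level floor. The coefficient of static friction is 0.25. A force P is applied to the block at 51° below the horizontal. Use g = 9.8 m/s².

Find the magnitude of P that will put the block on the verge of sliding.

N = m g + P sin α (the push presses the block into the level floor).
At impending slip, P cos α = μ_s N = μ_s (m g + P sin α).
Solving: P (cos α − μ_s sin α) = μ_s m g → P = 0.25×588/(cos 51° − 0.25 sin 51°) = 147/0.435 = 338 N.

P ≈ 338 N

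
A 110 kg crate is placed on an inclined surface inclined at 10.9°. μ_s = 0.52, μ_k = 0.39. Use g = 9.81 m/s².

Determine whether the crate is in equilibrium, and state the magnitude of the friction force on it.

N = m g cos θ = 1060 N.
Down-slope weight component: m g sin θ = 204 N.
μ_s N = 551 N.
204 ≤ 551 N, so it stays put; friction = 204 N.

f ≈ 204 N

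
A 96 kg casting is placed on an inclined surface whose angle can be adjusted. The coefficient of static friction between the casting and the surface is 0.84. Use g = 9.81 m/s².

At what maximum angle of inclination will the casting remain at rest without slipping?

θ_max ≈ 40°

At the slip threshold, m g sin θ = μ_s · m g cos θ, so tan θ = μ_s.
θ_max = arctan(0.84) = 40°.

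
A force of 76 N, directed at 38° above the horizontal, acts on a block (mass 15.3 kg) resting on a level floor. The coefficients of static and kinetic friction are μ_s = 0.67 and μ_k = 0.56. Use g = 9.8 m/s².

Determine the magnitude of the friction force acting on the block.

f ≈ 59.9 N

The vertical component of P reduces the normal force: N = m g − P sin α = 149.9 − 46.79 = 103.1 N.
The horizontal driving force is P cos α = 59.89 N, so equilibrium needs friction f = 59.89 N.
The static-friction limit is μ_s N = 69.11 N.
59.89 ≤ 69.11 N → static; friction equals the required 59.9 N.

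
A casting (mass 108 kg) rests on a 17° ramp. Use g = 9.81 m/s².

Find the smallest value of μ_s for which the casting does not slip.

At the slip threshold m g sin θ = μ_s m g cos θ, so μ_s,min = tan θ.
μ_s,min = tan 17° = 0.306.

μ_s,min ≈ 0.306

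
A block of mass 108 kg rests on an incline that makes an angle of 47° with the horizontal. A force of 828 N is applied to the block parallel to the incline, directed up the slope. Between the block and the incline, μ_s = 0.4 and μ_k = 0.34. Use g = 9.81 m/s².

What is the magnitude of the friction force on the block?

The normal reaction is N = m g cos θ = 722.6 N.
For equilibrium along the incline the friction force must supply f = m g sin θ − P = 774.9 − 828 = -53.15 N (positive meaning up-slope).
Maximum static friction available: μ_s N = 0.4 × 722.6 = 289 N.
Since |-53.15| ≤ 289 N, static friction is sufficient; f equals the required value, not μ_s N.

f ≈ 53.1 N (down the incline)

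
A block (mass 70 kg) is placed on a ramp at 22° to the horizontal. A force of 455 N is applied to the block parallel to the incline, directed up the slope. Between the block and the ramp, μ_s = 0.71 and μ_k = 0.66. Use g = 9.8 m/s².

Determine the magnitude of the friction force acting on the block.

Perpendicular to the surface, N = m g cos θ = 70·9.8·cos 22° = 636 N.
For equilibrium along the incline the friction force must supply f = m g sin θ − P = 257 − 455 = -198 N (positive meaning up-slope).
Static friction can supply at most μ_s N = 451.6 N.
Since |-198| ≤ 451.6 N, no slip — friction simply equals what equilibrium demands.

f ≈ 198 N (down the incline)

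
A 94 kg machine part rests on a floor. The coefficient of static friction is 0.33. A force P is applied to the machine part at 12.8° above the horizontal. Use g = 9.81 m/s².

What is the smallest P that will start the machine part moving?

P ≈ 290 N

N = m g − P sin α (the pull lifts the machine part).
At impending slip, P cos α = μ_s N = μ_s (m g − P sin α).
Solving: P (cos α + μ_s sin α) = μ_s m g → P = 0.33×922/(cos 12.8° + 0.33 sin 12.8°) = 304/1.048 = 290 N.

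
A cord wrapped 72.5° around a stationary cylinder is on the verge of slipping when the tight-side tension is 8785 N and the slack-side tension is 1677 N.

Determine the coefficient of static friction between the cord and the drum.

T₂/T₁ = e^{μβ} → μ = ln(T₂/T₁)/β.
β = 72.5° = 1.265 rad.
μ = ln(8785/1677)/1.265 = ln(5.239)/1.265 = 1.31.

μ ≈ 1.31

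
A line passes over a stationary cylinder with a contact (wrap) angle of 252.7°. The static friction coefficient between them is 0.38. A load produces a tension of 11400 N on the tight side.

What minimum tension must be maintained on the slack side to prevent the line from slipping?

T_min ≈ 2130 N

Capstan equation at impending slip: T_tight/T_slack = e^{μβ}.
β = 252.7° = 4.41 rad; e^{μβ} = e^{0.38×4.41} = 5.344.
T_slack = T_tight / e^{μβ} = 11400 / 5.344 = 2130 N.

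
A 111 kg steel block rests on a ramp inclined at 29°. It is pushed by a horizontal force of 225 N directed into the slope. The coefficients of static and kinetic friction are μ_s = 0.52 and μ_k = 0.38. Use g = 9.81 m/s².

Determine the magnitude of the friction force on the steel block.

Normal direction: N = m g cos θ + P sin θ = 1061 N.
Parallel to the incline: P cos θ − m g sin θ = 196.8 − 527.9 = -331.1 N; the friction needed to balance this is 331.1 N acting up the slope.
Maximum static friction: μ_s N = 0.52 × 1061 = 552 N.
Since 331.1 N is within the 552 N limit, the steel block stays put and friction is exactly 331 N.

f ≈ 331 N (up the incline)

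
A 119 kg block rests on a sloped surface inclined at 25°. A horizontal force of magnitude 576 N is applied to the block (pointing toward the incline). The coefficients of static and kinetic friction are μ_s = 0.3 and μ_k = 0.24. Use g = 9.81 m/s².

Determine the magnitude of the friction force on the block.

f ≈ 28.7 N (down the incline)

The horizontal push has a component P sin θ into the surface, so N = m g cos θ + P sin θ = 1058 + 243.4 = 1301 N.
Along the incline, the net driving force (taking up-slope positive) is P cos θ − m g sin θ = 522 − 493.4 = 28.67 N, so equilibrium requires friction f = -28.67 N (down-slope).
The limit of static friction is μ_s N = 390.4 N.
Since 28.67 N is within the 390.4 N limit, the block stays put and friction is exactly 28.7 N.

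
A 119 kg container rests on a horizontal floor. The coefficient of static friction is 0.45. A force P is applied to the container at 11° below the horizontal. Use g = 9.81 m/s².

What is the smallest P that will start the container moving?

P ≈ 586 N

N = m g + P sin α (the push presses the container into the horizontal floor).
At impending slip, P cos α = μ_s N = μ_s (m g + P sin α).
Solving: P (cos α − μ_s sin α) = μ_s m g → P = 0.45×1170/(cos 11° − 0.45 sin 11°) = 525/0.8958 = 586 N.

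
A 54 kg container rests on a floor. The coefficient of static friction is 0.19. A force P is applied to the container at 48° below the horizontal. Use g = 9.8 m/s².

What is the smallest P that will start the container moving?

P ≈ 190 N

N = m g + P sin α (the push presses the container into the floor).
At impending slip, P cos α = μ_s N = μ_s (m g + P sin α).
Solving: P (cos α − μ_s sin α) = μ_s m g → P = 0.19×529/(cos 48° − 0.19 sin 48°) = 101/0.5279 = 190 N.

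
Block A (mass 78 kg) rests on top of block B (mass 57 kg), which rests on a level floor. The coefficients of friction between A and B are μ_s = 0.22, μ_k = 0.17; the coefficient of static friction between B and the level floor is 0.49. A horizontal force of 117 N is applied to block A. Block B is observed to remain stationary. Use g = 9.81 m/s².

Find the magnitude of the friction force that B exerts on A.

f ≈ 117 N

Normal force at the A–B interface: N₁ = m_A g = 765.2 N.
So the A–B interface can sustain at most μ_s N₁ = 168.3 N of static friction.
P = 117 N is within that limit, so A and B move together (both at rest); the A–B friction is simply f₁ = P = 117 N.
By Newton's third law B feels 117 N forward from A. With B stationary, the floor's static friction on B balances it: f₂ = 117 N (well within μ_s(m_A+m_B)g = 648.9 N).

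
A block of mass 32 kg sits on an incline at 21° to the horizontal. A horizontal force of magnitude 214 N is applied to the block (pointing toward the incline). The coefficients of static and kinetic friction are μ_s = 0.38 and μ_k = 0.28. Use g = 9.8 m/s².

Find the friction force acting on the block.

The horizontal push has a component P sin θ into the surface, so N = m g cos θ + P sin θ = 292.8 + 76.69 = 369.5 N.
Parallel to the incline: P cos θ − m g sin θ = 199.8 − 112.4 = 87.4 N; the friction needed to balance this is 87.4 N acting down the slope.
Maximum static friction: μ_s N = 0.38 × 369.5 = 140.4 N.
|f_req| = 87.4 ≤ 140.4 N → the block is in equilibrium; friction equals the required value.

f ≈ 87.4 N (down the incline)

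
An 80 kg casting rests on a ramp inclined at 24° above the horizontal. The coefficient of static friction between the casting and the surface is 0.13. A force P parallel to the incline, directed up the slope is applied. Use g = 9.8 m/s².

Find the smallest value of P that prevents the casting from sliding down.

The casting tends to slide down (tan θ > μ_s), so at the point of impending slip friction acts up-slope at its limit: f = μ_s N.
P is parallel to the surface, so N = m g cos θ = 716 N.
Along the incline: P + μ_s N = m g sin θ, so P = 319 − 0.13×716 = 226 N.

P_min ≈ 226 N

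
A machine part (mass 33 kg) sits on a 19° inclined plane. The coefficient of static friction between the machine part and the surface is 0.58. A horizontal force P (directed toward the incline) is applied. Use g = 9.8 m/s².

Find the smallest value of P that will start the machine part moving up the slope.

At impending motion up the slope, friction acts down-slope at its limit: f = μ_s N.
Perpendicular to the incline: N = m g cos θ + P sin θ.
Along the incline: P cos θ = m g sin θ + μ_s N = m g sin θ + μ_s (m g cos θ + P sin θ).
Solving, P (cos θ − μ_s sin θ) = m g (sin θ + μ_s cos θ), so P = 33×9.8×(sin 19° + 0.58 cos 19°)/(cos 19° − 0.58 sin 19°) = 323×0.874/0.7567 = 374 N.

P ≈ 374 N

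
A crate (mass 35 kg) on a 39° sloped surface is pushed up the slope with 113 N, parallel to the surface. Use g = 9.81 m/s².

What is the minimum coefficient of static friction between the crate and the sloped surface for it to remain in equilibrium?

μ_s,min ≈ 0.386

N = m g cos θ = 266.8 N.
Friction must make up the shortfall along the incline: f = m g sin θ − P = 216.1 − 113 = 103.1 N.
At the threshold f = μ_s N, so μ_s,min = 103.1/266.8 = 0.386.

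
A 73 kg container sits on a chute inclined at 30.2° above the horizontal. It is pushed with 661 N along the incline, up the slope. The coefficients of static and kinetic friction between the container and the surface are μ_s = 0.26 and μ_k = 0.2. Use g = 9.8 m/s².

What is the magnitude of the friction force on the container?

The normal reaction is N = m g cos θ = 618.3 N.
For equilibrium along the incline the friction force must supply f = m g sin θ − P = 359.9 − 661 = -301.1 N (positive meaning up-slope).
Static friction can supply at most μ_s N = 160.8 N.
|-301.1| exceeds 160.8 N, so the container slips up-slope; friction is kinetic, f = μ_k N = 0.2×618.3 = 124 N.

f ≈ 124 N (down the incline)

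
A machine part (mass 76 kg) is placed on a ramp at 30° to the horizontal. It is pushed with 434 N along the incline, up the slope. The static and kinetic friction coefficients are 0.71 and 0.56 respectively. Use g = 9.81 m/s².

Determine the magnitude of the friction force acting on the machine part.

The normal reaction is N = m g cos θ = 645.7 N.
For equilibrium along the incline the friction force must supply f = m g sin θ − P = 372.8 − 434 = -61.22 N (positive meaning up-slope).
The static-friction ceiling is μ_s N = 0.71 × 645.7 = 458.4 N.
Since |-61.22| ≤ 458.4 N, the machine part remains in static equilibrium and friction takes exactly the required value.

f ≈ 61.2 N (down the incline)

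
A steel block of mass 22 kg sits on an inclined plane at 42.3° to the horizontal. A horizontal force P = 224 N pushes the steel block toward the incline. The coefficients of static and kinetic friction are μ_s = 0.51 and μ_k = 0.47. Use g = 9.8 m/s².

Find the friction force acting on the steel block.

Resolve perpendicular to the incline: N = m g cos θ + P sin θ = 22×9.8×cos 42.3° + 224×sin 42.3° = 310.2 N.
Along the incline, the net driving force (taking up-slope positive) is P cos θ − m g sin θ = 165.7 − 145.1 = 20.58 N, so equilibrium requires friction f = -20.58 N (down-slope).
Maximum static friction: μ_s N = 0.51 × 310.2 = 158.2 N.
Since 20.58 N is within the 158.2 N limit, the steel block stays put and friction is exactly 20.6 N.

f ≈ 20.6 N (down the incline)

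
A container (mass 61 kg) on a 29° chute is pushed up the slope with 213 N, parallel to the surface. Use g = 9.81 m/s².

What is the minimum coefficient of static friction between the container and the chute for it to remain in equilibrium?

N = m g cos θ = 523.4 N.
Friction must make up the shortfall along the incline: f = m g sin θ − P = 290.1 − 213 = 77.11 N.
At the threshold f = μ_s N, so μ_s,min = 77.11/523.4 = 0.147.

μ_s,min ≈ 0.147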